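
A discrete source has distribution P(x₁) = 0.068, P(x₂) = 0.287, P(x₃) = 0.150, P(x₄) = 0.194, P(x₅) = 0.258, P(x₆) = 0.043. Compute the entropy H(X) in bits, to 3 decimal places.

H = −Σ pᵢ log₂ pᵢ.
−0.068·log₂(0.068) = 0.2637
−0.287·log₂(0.287) = 0.5169
−0.150·log₂(0.150) = 0.4105
−0.194·log₂(0.194) = 0.4590
−0.258·log₂(0.258) = 0.5043
−0.043·log₂(0.043) = 0.1952
Sum ≈ 2.3496 → 2.350 bits.

2.350 bits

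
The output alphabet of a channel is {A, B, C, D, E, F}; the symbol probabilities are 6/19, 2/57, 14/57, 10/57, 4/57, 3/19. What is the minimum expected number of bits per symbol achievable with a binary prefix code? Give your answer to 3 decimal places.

2.368 bits/symbol

Repeatedly combine the two least-probable nodes; the expected code length is the sum of the merged weights.
merge 2/57 + 4/57 → 2/19
merge 2/19 + 3/19 → 5/19
merge 10/57 + 14/57 → 8/19
merge 5/19 + 6/19 → 11/19
merge 8/19 + 11/19 → 1
L = 2/19 + 5/19 + 8/19 + 11/19 + 1 = 45/19 ≈ 2.368 bits/symbol.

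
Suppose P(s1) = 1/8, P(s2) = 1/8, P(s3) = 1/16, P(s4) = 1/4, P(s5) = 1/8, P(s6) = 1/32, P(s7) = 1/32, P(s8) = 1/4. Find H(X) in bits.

2.6875 bits

Each probability is a power of 1/2, so log₂(1/p) is an integer.
H = Σ p·log₂(1/p) = 1/8·3 + 1/8·3 + 1/16·4 + 1/4·2 + 1/8·3 + 1/32·5 + 1/32·5 + 1/4·2 = 2.6875 bits.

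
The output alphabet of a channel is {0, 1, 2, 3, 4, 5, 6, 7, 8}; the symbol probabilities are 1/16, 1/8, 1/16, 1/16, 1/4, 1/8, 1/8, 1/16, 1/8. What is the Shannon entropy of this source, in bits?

Each probability is a power of 1/2, so log₂(1/p) is an integer.
H = Σ p·log₂(1/p) = 1/16·4 + 1/8·3 + 1/16·4 + 1/16·4 + 1/4·2 + 1/8·3 + 1/8·3 + 1/16·4 + 1/8·3 = 3 bits.

3 bits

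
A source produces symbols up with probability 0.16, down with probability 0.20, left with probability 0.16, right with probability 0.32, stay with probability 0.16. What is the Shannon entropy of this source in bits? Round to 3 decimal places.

2.259 bits

H = −Σ pᵢ log₂ pᵢ.
−0.16·log₂(0.16) = 0.4230
−0.20·log₂(0.20) = 0.4644
−0.16·log₂(0.16) = 0.4230
−0.32·log₂(0.32) = 0.5260
−0.16·log₂(0.16) = 0.4230
Sum ≈ 2.2595 → 2.259 bits.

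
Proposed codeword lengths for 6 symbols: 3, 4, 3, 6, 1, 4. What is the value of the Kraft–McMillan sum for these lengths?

With common denominator 2^6 = 64: Σ 2^(−ℓᵢ) = 8/64 + 4/64 + 8/64 + 1/64 + 32/64 + 4/64 = 57/64 = 0.890625.

0.890625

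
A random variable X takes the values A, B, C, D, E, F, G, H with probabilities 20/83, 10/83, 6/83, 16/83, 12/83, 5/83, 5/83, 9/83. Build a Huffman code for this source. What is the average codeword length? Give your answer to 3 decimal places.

2.867 bits/symbol

Repeatedly combine the two least-probable nodes; the expected code length is the sum of the merged weights.
merge 5/83 + 5/83 → 10/83
merge 6/83 + 9/83 → 15/83
merge 10/83 + 10/83 → 20/83
merge 12/83 + 15/83 → 27/83
merge 16/83 + 20/83 → 36/83
merge 20/83 + 27/83 → 47/83
merge 36/83 + 47/83 → 1
L = 10/83 + 15/83 + 20/83 + 27/83 + 36/83 + 47/83 + 1 = 238/83 ≈ 2.867 bits/symbol.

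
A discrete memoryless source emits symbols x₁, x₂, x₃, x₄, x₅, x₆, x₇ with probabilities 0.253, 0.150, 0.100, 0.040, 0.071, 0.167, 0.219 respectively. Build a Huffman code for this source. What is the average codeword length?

Repeatedly combine the two least-probable nodes; the expected code length is the sum of the merged weights.
merge 1/25 + 71/1000 → 111/1000
merge 1/10 + 111/1000 → 211/1000
merge 3/20 + 167/1000 → 317/1000
merge 211/1000 + 219/1000 → 43/100
merge 253/1000 + 317/1000 → 57/100
merge 43/100 + 57/100 → 1
L = 111/1000 + 211/1000 + 317/1000 + 43/100 + 57/100 + 1 = 2639/1000 = 2.639 bits/symbol.

2.639 bits/symbol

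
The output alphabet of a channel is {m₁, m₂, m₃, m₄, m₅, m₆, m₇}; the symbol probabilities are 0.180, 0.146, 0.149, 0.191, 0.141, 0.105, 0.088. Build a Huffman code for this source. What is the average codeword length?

2.809 bits/symbol

Repeatedly combine the two least-probable nodes; the expected code length is the sum of the merged weights.
merge 11/125 + 21/200 → 193/1000
merge 141/1000 + 73/500 → 287/1000
merge 149/1000 + 9/50 → 329/1000
merge 191/1000 + 193/1000 → 48/125
merge 287/1000 + 329/1000 → 77/125
merge 48/125 + 77/125 → 1
L = 193/1000 + 287/1000 + 329/1000 + 48/125 + 77/125 + 1 = 2809/1000 = 2.809 bits/symbol.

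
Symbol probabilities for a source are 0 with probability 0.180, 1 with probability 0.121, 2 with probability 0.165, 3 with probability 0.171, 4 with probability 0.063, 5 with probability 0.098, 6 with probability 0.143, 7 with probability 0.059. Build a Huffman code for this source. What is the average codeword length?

2.942 bits/symbol

Repeatedly combine the two least-probable nodes; the expected code length is the sum of the merged weights.
merge 59/1000 + 63/1000 → 61/500
merge 49/500 + 121/1000 → 219/1000
merge 61/500 + 143/1000 → 53/200
merge 33/200 + 171/1000 → 42/125
merge 9/50 + 219/1000 → 399/1000
merge 53/200 + 42/125 → 601/1000
merge 399/1000 + 601/1000 → 1
L = 61/500 + 219/1000 + 53/200 + 42/125 + 399/1000 + 601/1000 + 1 = 1471/500 = 2.942 bits/symbol.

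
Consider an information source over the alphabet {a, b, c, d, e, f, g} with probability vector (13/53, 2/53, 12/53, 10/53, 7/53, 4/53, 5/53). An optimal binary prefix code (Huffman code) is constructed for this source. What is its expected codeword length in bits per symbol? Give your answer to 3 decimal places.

Repeatedly combine the two least-probable nodes; the expected code length is the sum of the merged weights.
merge 2/53 + 4/53 → 6/53
merge 5/53 + 6/53 → 11/53
merge 7/53 + 10/53 → 17/53
merge 11/53 + 12/53 → 23/53
merge 13/53 + 17/53 → 30/53
merge 23/53 + 30/53 → 1
L = 6/53 + 11/53 + 17/53 + 23/53 + 30/53 + 1 = 140/53 ≈ 2.642 bits/symbol.

2.642 bits/symbol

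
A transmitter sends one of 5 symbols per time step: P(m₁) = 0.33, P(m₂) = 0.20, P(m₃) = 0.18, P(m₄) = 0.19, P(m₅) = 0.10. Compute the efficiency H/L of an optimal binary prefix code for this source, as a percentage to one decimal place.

Entropy H = −Σ p log₂ p ≈ 2.2249 bits.
Huffman merges: 1/10+9/50→7/25; 19/100+1/5→39/100; 7/25+33/100→61/100; 39/100+61/100→1. L = 57/25 ≈ 2.2800.
Efficiency = H/L = 2.2249/2.2800 = 97.6%.

97.6%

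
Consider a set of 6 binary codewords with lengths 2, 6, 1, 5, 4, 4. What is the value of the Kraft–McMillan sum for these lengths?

With common denominator 2^6 = 64: Σ 2^(−ℓᵢ) = 16/64 + 1/64 + 32/64 + 2/64 + 4/64 + 4/64 = 59/64 = 0.921875.

0.921875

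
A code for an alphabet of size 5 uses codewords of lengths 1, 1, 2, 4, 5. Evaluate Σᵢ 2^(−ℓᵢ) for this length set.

1.34375

With common denominator 2^5 = 32: Σ 2^(−ℓᵢ) = 16/32 + 16/32 + 8/32 + 2/32 + 1/32 = 43/32 = 1.34375.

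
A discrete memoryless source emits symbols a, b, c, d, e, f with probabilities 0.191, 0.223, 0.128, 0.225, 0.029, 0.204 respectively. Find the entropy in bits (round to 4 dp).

H = −Σ pᵢ log₂ pᵢ.
−0.191·log₂(0.191) = 0.4562
−0.223·log₂(0.223) = 0.4828
−0.128·log₂(0.128) = 0.3796
−0.225·log₂(0.225) = 0.4842
−0.029·log₂(0.029) = 0.1481
−0.204·log₂(0.204) = 0.4678
Sum ≈ 2.4187 → 2.4187 bits.

2.4187 bits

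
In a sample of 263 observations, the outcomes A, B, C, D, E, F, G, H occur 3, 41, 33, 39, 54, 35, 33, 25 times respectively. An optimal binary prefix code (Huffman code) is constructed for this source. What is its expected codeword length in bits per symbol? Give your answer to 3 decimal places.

2.901 bits/symbol

Probabilities are the counts divided by 263.
Repeatedly combine the two least-probable nodes; the expected code length is the sum of the merged weights.
merge 3/263 + 25/263 → 28/263
merge 28/263 + 33/263 → 61/263
merge 33/263 + 35/263 → 68/263
merge 39/263 + 41/263 → 80/263
merge 54/263 + 61/263 → 115/263
merge 68/263 + 80/263 → 148/263
merge 115/263 + 148/263 → 1
L = 28/263 + 61/263 + 68/263 + 80/263 + 115/263 + 148/263 + 1 = 763/263 ≈ 2.901 bits/symbol.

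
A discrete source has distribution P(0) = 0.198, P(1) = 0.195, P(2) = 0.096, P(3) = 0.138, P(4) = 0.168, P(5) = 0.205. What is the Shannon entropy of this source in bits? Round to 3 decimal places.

H = −Σ pᵢ log₂ pᵢ.
−0.198·log₂(0.198) = 0.4626
−0.195·log₂(0.195) = 0.4599
−0.096·log₂(0.096) = 0.3246
−0.138·log₂(0.138) = 0.3943
−0.168·log₂(0.168) = 0.4323
−0.205·log₂(0.205) = 0.4687
Sum ≈ 2.5424 → 2.542 bits.

2.542 bits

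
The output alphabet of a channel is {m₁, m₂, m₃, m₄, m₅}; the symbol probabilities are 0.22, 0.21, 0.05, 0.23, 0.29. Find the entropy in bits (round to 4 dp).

H = −Σ pᵢ log₂ pᵢ.
−0.22·log₂(0.22) = 0.4806
−0.21·log₂(0.21) = 0.4728
−0.05·log₂(0.05) = 0.2161
−0.23·log₂(0.23) = 0.4877
−0.29·log₂(0.29) = 0.5179
Sum ≈ 2.1751 → 2.1751 bits.

2.1751 bits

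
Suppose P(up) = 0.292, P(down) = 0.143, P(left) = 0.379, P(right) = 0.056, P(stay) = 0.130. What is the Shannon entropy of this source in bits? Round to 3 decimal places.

2.066 bits

H = −Σ pᵢ log₂ pᵢ.
−0.292·log₂(0.292) = 0.5186
−0.143·log₂(0.143) = 0.4012
−0.379·log₂(0.379) = 0.5305
−0.056·log₂(0.056) = 0.2329
−0.130·log₂(0.130) = 0.3826
Sum ≈ 2.0658 → 2.066 bits.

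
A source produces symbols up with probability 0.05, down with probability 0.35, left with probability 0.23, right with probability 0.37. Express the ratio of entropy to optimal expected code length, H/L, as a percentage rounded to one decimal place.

92.4%

Entropy H = −Σ p log₂ p ≈ 1.7646 bits.
Huffman merges: 1/20+23/100→7/25; 7/25+7/20→63/100; 37/100+63/100→1. L = 191/100 ≈ 1.9100.
Efficiency = H/L = 1.7646/1.9100 = 92.4%.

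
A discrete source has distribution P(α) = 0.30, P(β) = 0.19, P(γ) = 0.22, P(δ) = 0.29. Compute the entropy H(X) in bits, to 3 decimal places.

1.975 bits

H = −Σ pᵢ log₂ pᵢ.
−0.30·log₂(0.30) = 0.5211
−0.19·log₂(0.19) = 0.4552
−0.22·log₂(0.22) = 0.4806
−0.29·log₂(0.29) = 0.5179
Sum ≈ 1.9748 → 1.975 bits.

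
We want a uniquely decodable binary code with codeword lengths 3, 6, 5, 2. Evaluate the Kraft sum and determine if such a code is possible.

0.421875; yes

With common denominator 2^6 = 64: Σ 2^(−ℓᵢ) = 8/64 + 1/64 + 2/64 + 16/64 = 27/64 = 0.421875.
Kraft's inequality requires Σ ≤ 1; here Σ = 0.421875 ≤ 1, so such a prefix code exists.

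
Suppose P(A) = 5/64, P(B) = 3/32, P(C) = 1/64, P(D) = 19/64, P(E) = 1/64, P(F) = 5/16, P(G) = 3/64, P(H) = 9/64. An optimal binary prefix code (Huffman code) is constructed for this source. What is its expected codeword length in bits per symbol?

2.5 bits/symbol

Repeatedly combine the two least-probable nodes; the expected code length is the sum of the merged weights.
merge 1/64 + 1/64 → 1/32
merge 1/32 + 3/64 → 5/64
merge 5/64 + 5/64 → 5/32
merge 3/32 + 9/64 → 15/64
merge 5/32 + 15/64 → 25/64
merge 19/64 + 5/16 → 39/64
merge 25/64 + 39/64 → 1
L = 1/32 + 5/64 + 5/32 + 15/64 + 25/64 + 39/64 + 1 = 5/2 = 2.5 bits/symbol.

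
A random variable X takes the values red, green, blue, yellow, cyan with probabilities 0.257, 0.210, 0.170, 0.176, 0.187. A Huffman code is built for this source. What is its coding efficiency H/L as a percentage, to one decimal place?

Entropy H = −Σ p log₂ p ≈ 2.3046 bits.
Huffman merges: 17/100+22/125→173/500; 187/1000+21/100→397/1000; 257/1000+173/500→603/1000; 397/1000+603/1000→1. L = 1173/500 ≈ 2.3460.
Efficiency = H/L = 2.3046/2.3460 = 98.2%.

98.2%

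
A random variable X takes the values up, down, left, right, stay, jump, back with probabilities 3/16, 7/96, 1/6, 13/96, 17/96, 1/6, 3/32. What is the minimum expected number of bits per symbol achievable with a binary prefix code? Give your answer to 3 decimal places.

Repeatedly combine the two least-probable nodes; the expected code length is the sum of the merged weights.
merge 7/96 + 3/32 → 1/6
merge 13/96 + 1/6 → 29/96
merge 1/6 + 1/6 → 1/3
merge 17/96 + 3/16 → 35/96
merge 29/96 + 1/3 → 61/96
merge 35/96 + 61/96 → 1
L = 1/6 + 29/96 + 1/3 + 35/96 + 61/96 + 1 = 269/96 ≈ 2.802 bits/symbol.

2.802 bits/symbol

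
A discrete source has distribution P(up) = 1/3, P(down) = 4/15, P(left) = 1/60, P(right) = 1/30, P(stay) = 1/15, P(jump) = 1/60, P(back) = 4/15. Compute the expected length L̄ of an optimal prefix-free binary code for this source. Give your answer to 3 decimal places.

2.233 bits/symbol

Repeatedly combine the two least-probable nodes; the expected code length is the sum of the merged weights.
merge 1/60 + 1/60 → 1/30
merge 1/30 + 1/30 → 1/15
merge 1/15 + 1/15 → 2/15
merge 2/15 + 4/15 → 2/5
merge 4/15 + 1/3 → 3/5
merge 2/5 + 3/5 → 1
L = 1/30 + 1/15 + 2/15 + 2/5 + 3/5 + 1 = 67/30 ≈ 2.233 bits/symbol.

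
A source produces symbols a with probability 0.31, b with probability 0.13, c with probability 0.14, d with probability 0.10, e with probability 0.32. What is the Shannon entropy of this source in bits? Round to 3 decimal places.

2.162 bits

H = −Σ pᵢ log₂ pᵢ.
−0.31·log₂(0.31) = 0.5238
−0.13·log₂(0.13) = 0.3826
−0.14·log₂(0.14) = 0.3971
−0.10·log₂(0.10) = 0.3322
−0.32·log₂(0.32) = 0.5260
Sum ≈ 2.1618 → 2.162 bits.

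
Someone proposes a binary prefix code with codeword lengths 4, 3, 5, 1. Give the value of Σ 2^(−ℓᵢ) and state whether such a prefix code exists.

With common denominator 2^5 = 32: Σ 2^(−ℓᵢ) = 2/32 + 4/32 + 1/32 + 16/32 = 23/32 = 0.71875.
Kraft's inequality requires Σ ≤ 1; here Σ = 0.71875 ≤ 1, so such a prefix code exists.

0.71875; yes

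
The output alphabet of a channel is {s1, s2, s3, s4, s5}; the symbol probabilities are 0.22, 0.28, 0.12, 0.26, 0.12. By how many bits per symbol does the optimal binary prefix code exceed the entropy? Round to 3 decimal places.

0.006 bits

Entropy H = −Σ p log₂ p ≈ 2.2342 bits.
Huffman merges: 3/25+3/25→6/25; 11/50+6/25→23/50; 13/50+7/25→27/50; 23/50+27/50→1. L = 56/25 ≈ 2.2400.
L − H = 2.2400 − 2.2342 = 0.006 bits.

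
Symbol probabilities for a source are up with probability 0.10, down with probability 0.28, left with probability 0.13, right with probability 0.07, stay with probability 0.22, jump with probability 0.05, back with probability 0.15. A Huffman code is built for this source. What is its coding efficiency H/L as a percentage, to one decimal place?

99.4%

Entropy H = −Σ p log₂ p ≈ 2.6048 bits.
Huffman merges: 1/20+7/100→3/25; 1/10+3/25→11/50; 13/100+3/20→7/25; 11/50+11/50→11/25; 7/25+7/25→14/25; 11/25+14/25→1. L = 131/50 ≈ 2.6200.
Efficiency = H/L = 2.6048/2.6200 = 99.4%.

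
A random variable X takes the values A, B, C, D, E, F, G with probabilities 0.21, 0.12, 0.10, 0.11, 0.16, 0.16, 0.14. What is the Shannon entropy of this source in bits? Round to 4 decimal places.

2.7655 bits

H = −Σ pᵢ log₂ pᵢ.
−0.21·log₂(0.21) = 0.4728
−0.12·log₂(0.12) = 0.3671
−0.10·log₂(0.10) = 0.3322
−0.11·log₂(0.11) = 0.3503
−0.16·log₂(0.16) = 0.4230
−0.16·log₂(0.16) = 0.4230
−0.14·log₂(0.14) = 0.3971
Sum ≈ 2.7655 → 2.7655 bits.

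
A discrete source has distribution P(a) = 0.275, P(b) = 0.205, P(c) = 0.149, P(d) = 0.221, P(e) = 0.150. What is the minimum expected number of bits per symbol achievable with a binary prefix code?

2.299 bits/symbol

Repeatedly combine the two least-probable nodes; the expected code length is the sum of the merged weights.
merge 149/1000 + 3/20 → 299/1000
merge 41/200 + 221/1000 → 213/500
merge 11/40 + 299/1000 → 287/500
merge 213/500 + 287/500 → 1
L = 299/1000 + 213/500 + 287/500 + 1 = 2299/1000 = 2.299 bits/symbol.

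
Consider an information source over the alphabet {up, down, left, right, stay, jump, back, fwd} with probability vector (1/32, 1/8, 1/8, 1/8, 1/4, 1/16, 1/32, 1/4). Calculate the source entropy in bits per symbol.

Each probability is a power of 1/2, so log₂(1/p) is an integer.
H = Σ p·log₂(1/p) = 1/32·5 + 1/8·3 + 1/8·3 + 1/8·3 + 1/4·2 + 1/16·4 + 1/32·5 + 1/4·2 = 2.6875 bits.

2.6875 bits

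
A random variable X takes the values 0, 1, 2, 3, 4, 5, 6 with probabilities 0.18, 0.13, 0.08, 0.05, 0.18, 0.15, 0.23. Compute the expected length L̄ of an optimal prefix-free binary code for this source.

Repeatedly combine the two least-probable nodes; the expected code length is the sum of the merged weights.
merge 1/20 + 2/25 → 13/100
merge 13/100 + 13/100 → 13/50
merge 3/20 + 9/50 → 33/100
merge 9/50 + 23/100 → 41/100
merge 13/50 + 33/100 → 59/100
merge 41/100 + 59/100 → 1
L = 13/100 + 13/50 + 33/100 + 41/100 + 59/100 + 1 = 68/25 = 2.72 bits/symbol.

2.72 bits/symbol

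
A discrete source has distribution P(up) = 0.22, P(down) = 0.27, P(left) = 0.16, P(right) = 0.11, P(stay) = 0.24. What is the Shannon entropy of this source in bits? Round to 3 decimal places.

H = −Σ pᵢ log₂ pᵢ.
−0.22·log₂(0.22) = 0.4806
−0.27·log₂(0.27) = 0.5100
−0.16·log₂(0.16) = 0.4230
−0.11·log₂(0.11) = 0.3503
−0.24·log₂(0.24) = 0.4941
Sum ≈ 2.2580 → 2.258 bits.

2.258 bits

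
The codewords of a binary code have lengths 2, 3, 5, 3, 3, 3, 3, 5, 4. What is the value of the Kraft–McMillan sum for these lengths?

With common denominator 2^5 = 32: Σ 2^(−ℓᵢ) = 8/32 + 4/32 + 1/32 + 4/32 + 4/32 + 4/32 + 4/32 + 1/32 + 2/32 = 32/32 = 1.

1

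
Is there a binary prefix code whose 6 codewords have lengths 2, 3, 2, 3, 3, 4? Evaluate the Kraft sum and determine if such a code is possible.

With common denominator 2^4 = 16: Σ 2^(−ℓᵢ) = 4/16 + 2/16 + 4/16 + 2/16 + 2/16 + 1/16 = 15/16 = 0.9375.
Kraft's inequality requires Σ ≤ 1; here Σ = 0.9375 ≤ 1, so such a prefix code exists.

0.9375; yes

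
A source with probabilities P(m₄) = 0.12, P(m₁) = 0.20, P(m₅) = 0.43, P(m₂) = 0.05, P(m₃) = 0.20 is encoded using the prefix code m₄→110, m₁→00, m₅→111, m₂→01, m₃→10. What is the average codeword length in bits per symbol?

L̄ = Σ pᵢ·ℓᵢ = 0.12·3 + 0.20·2 + 0.43·3 + 0.05·2 + 0.20·2 = 2.55 bits/symbol.

2.55 bits/symbol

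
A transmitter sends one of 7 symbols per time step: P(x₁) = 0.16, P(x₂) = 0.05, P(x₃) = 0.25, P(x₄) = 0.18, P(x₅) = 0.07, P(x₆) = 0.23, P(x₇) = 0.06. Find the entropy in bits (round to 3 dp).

H = −Σ pᵢ log₂ pᵢ.
−0.16·log₂(0.16) = 0.4230
−0.05·log₂(0.05) = 0.2161
−0.25·log₂(0.25) = 0.5000
−0.18·log₂(0.18) = 0.4453
−0.07·log₂(0.07) = 0.2686
−0.23·log₂(0.23) = 0.4877
−0.06·log₂(0.06) = 0.2435
Sum ≈ 2.5842 → 2.584 bits.

2.584 bits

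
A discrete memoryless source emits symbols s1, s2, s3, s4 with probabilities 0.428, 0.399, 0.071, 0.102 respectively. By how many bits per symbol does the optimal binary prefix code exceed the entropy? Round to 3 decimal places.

Entropy H = −Σ p log₂ p ≈ 1.6598 bits.
Huffman merges: 71/1000+51/500→173/1000; 173/1000+399/1000→143/250; 107/250+143/250→1. L = 349/200 ≈ 1.7450.
L − H = 1.7450 − 1.6598 = 0.085 bits.

0.085 bits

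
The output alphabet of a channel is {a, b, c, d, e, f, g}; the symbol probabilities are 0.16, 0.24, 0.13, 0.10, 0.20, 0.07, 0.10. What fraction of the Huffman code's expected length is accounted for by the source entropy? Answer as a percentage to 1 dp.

98.8%

Entropy H = −Σ p log₂ p ≈ 2.6971 bits.
Huffman merges: 7/100+1/10→17/100; 1/10+13/100→23/100; 4/25+17/100→33/100; 1/5+23/100→43/100; 6/25+33/100→57/100; 43/100+57/100→1. L = 273/100 ≈ 2.7300.
Efficiency = H/L = 2.6971/2.7300 = 98.8%.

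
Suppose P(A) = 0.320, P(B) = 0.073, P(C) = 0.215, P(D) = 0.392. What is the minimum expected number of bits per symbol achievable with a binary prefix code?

Repeatedly combine the two least-probable nodes; the expected code length is the sum of the merged weights.
merge 73/1000 + 43/200 → 36/125
merge 36/125 + 8/25 → 76/125
merge 49/125 + 76/125 → 1
L = 36/125 + 76/125 + 1 = 237/125 = 1.896 bits/symbol.

1.896 bits/symbol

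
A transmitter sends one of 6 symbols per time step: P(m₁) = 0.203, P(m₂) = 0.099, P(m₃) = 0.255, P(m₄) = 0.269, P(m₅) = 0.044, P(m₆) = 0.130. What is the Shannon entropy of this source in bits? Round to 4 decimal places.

2.3905 bits

H = −Σ pᵢ log₂ pᵢ.
−0.203·log₂(0.203) = 0.4670
−0.099·log₂(0.099) = 0.3303
−0.255·log₂(0.255) = 0.5027
−0.269·log₂(0.269) = 0.5096
−0.044·log₂(0.044) = 0.1983
−0.130·log₂(0.130) = 0.3826
Sum ≈ 2.3905 → 2.3905 bits.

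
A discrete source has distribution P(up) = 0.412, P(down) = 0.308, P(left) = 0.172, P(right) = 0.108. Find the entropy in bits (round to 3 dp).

H = −Σ pᵢ log₂ pᵢ.
−0.412·log₂(0.412) = 0.5271
−0.308·log₂(0.308) = 0.5233
−0.172·log₂(0.172) = 0.4368
−0.108·log₂(0.108) = 0.3468
Sum ≈ 1.8339 → 1.834 bits.

1.834 bits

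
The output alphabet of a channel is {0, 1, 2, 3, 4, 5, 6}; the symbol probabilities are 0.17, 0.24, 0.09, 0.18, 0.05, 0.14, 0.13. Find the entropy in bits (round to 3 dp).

H = −Σ pᵢ log₂ pᵢ.
−0.17·log₂(0.17) = 0.4346
−0.24·log₂(0.24) = 0.4941
−0.09·log₂(0.09) = 0.3127
−0.18·log₂(0.18) = 0.4453
−0.05·log₂(0.05) = 0.2161
−0.14·log₂(0.14) = 0.3971
−0.13·log₂(0.13) = 0.3826
Sum ≈ 2.6825 → 2.683 bits.

2.683 bits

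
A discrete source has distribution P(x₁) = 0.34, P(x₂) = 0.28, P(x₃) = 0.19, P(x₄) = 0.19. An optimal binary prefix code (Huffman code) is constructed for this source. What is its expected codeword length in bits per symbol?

Repeatedly combine the two least-probable nodes; the expected code length is the sum of the merged weights.
merge 19/100 + 19/100 → 19/50
merge 7/25 + 17/50 → 31/50
merge 19/50 + 31/50 → 1
L = 19/50 + 31/50 + 1 = 2 bits/symbol.

2 bits/symbol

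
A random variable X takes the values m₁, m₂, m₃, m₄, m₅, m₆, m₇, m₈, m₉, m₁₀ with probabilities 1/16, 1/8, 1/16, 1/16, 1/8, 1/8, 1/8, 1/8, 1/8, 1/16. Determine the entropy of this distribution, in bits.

Each probability is a power of 1/2, so log₂(1/p) is an integer.
H = Σ p·log₂(1/p) = 1/16·4 + 1/8·3 + 1/16·4 + 1/16·4 + 1/8·3 + 1/8·3 + 1/8·3 + 1/8·3 + 1/8·3 + 1/16·4 = 3.25 bits.

3.25 bits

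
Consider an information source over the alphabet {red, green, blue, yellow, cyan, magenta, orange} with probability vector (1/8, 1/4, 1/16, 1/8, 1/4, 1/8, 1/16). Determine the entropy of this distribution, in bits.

Each probability is a power of 1/2, so log₂(1/p) is an integer.
H = Σ p·log₂(1/p) = 1/8·3 + 1/4·2 + 1/16·4 + 1/8·3 + 1/4·2 + 1/8·3 + 1/16·4 = 2.625 bits.

2.625 bits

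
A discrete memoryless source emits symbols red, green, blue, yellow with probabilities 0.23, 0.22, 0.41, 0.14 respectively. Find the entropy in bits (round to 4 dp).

H = −Σ pᵢ log₂ pᵢ.
−0.23·log₂(0.23) = 0.4877
−0.22·log₂(0.22) = 0.4806
−0.41·log₂(0.41) = 0.5274
−0.14·log₂(0.14) = 0.3971
Sum ≈ 1.8927 → 1.8927 bits.

1.8927 bits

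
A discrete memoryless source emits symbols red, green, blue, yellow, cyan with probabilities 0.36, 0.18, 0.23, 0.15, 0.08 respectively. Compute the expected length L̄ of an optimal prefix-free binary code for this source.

2.23 bits/symbol

Repeatedly combine the two least-probable nodes; the expected code length is the sum of the merged weights.
merge 2/25 + 3/20 → 23/100
merge 9/50 + 23/100 → 41/100
merge 23/100 + 9/25 → 59/100
merge 41/100 + 59/100 → 1
L = 23/100 + 41/100 + 59/100 + 1 = 223/100 = 2.23 bits/symbol.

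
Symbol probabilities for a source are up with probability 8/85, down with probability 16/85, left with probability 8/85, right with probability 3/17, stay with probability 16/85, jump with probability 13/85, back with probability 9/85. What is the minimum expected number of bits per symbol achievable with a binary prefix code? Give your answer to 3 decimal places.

2.812 bits/symbol

Repeatedly combine the two least-probable nodes; the expected code length is the sum of the merged weights.
merge 8/85 + 8/85 → 16/85
merge 9/85 + 13/85 → 22/85
merge 3/17 + 16/85 → 31/85
merge 16/85 + 16/85 → 32/85
merge 22/85 + 31/85 → 53/85
merge 32/85 + 53/85 → 1
L = 16/85 + 22/85 + 31/85 + 32/85 + 53/85 + 1 = 239/85 ≈ 2.812 bits/symbol.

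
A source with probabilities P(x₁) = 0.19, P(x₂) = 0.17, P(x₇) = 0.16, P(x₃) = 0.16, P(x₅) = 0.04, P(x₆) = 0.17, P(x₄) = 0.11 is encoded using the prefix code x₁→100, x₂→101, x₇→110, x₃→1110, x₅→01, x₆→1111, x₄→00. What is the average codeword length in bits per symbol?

L̄ = Σ pᵢ·ℓᵢ = 0.19·3 + 0.17·3 + 0.16·3 + 0.16·4 + 0.04·2 + 0.17·4 + 0.11·2 = 3.18 bits/symbol.

3.18 bits/symbol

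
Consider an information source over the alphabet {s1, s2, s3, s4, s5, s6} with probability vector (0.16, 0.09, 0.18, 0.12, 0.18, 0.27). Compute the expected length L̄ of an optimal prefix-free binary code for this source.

2.55 bits/symbol

Repeatedly combine the two least-probable nodes; the expected code length is the sum of the merged weights.
merge 9/100 + 3/25 → 21/100
merge 4/25 + 9/50 → 17/50
merge 9/50 + 21/100 → 39/100
merge 27/100 + 17/50 → 61/100
merge 39/100 + 61/100 → 1
L = 21/100 + 17/50 + 39/100 + 61/100 + 1 = 51/20 = 2.55 bits/symbol.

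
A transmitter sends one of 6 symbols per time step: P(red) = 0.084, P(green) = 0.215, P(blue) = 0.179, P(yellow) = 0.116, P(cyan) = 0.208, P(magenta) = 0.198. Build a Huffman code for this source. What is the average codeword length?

2.577 bits/symbol

Repeatedly combine the two least-probable nodes; the expected code length is the sum of the merged weights.
merge 21/250 + 29/250 → 1/5
merge 179/1000 + 99/500 → 377/1000
merge 1/5 + 26/125 → 51/125
merge 43/200 + 377/1000 → 74/125
merge 51/125 + 74/125 → 1
L = 1/5 + 377/1000 + 51/125 + 74/125 + 1 = 2577/1000 = 2.577 bits/symbol.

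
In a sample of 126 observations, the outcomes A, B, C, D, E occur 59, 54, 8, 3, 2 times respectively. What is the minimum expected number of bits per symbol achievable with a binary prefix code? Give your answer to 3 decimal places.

Probabilities are the counts divided by 126.
Repeatedly combine the two least-probable nodes; the expected code length is the sum of the merged weights.
merge 1/63 + 1/42 → 5/126
merge 5/126 + 4/63 → 13/126
merge 13/126 + 3/7 → 67/126
merge 59/126 + 67/126 → 1
L = 5/126 + 13/126 + 67/126 + 1 = 211/126 ≈ 1.675 bits/symbol.

1.675 bits/symbol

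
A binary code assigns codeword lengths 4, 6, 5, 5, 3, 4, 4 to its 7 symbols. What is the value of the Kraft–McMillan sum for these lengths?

With common denominator 2^6 = 64: Σ 2^(−ℓᵢ) = 4/64 + 1/64 + 2/64 + 2/64 + 8/64 + 4/64 + 4/64 = 25/64 = 0.390625.

0.390625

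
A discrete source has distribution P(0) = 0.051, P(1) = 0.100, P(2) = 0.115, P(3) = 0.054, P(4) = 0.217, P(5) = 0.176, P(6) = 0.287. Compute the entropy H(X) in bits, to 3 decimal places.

2.574 bits

H = −Σ pᵢ log₂ pᵢ.
−0.051·log₂(0.051) = 0.2190
−0.100·log₂(0.100) = 0.3322
−0.115·log₂(0.115) = 0.3588
−0.054·log₂(0.054) = 0.2274
−0.217·log₂(0.217) = 0.4783
−0.176·log₂(0.176) = 0.4411
−0.287·log₂(0.287) = 0.5169
Sum ≈ 2.5737 → 2.574 bits.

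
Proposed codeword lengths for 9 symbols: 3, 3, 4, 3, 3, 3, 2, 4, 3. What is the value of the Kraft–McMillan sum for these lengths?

1.125

With common denominator 2^4 = 16: Σ 2^(−ℓᵢ) = 2/16 + 2/16 + 1/16 + 2/16 + 2/16 + 2/16 + 4/16 + 1/16 + 2/16 = 18/16 = 1.125.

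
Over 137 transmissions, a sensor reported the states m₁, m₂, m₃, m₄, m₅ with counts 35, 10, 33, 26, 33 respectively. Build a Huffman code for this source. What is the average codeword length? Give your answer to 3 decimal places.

2.263 bits/symbol

Probabilities are the counts divided by 137.
Repeatedly combine the two least-probable nodes; the expected code length is the sum of the merged weights.
merge 10/137 + 26/137 → 36/137
merge 33/137 + 33/137 → 66/137
merge 35/137 + 36/137 → 71/137
merge 66/137 + 71/137 → 1
L = 36/137 + 66/137 + 71/137 + 1 = 310/137 ≈ 2.263 bits/symbol.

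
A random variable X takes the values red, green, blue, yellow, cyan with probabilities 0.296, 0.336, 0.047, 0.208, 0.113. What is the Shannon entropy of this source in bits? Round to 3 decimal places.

H = −Σ pᵢ log₂ pᵢ.
−0.296·log₂(0.296) = 0.5199
−0.336·log₂(0.336) = 0.5287
−0.047·log₂(0.047) = 0.2073
−0.208·log₂(0.208) = 0.4712
−0.113·log₂(0.113) = 0.3555
Sum ≈ 2.0825 → 2.083 bits.

2.083 bits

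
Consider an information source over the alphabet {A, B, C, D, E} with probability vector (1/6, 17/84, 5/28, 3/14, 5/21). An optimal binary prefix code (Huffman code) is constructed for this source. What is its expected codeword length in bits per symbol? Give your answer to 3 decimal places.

2.345 bits/symbol

Repeatedly combine the two least-probable nodes; the expected code length is the sum of the merged weights.
merge 1/6 + 5/28 → 29/84
merge 17/84 + 3/14 → 5/12
merge 5/21 + 29/84 → 7/12
merge 5/12 + 7/12 → 1
L = 29/84 + 5/12 + 7/12 + 1 = 197/84 ≈ 2.345 bits/symbol.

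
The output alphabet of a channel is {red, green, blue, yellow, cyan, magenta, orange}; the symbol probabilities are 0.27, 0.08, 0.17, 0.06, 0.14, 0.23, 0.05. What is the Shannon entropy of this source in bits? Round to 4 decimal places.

H = −Σ pᵢ log₂ pᵢ.
−0.27·log₂(0.27) = 0.5100
−0.08·log₂(0.08) = 0.2915
−0.17·log₂(0.17) = 0.4346
−0.06·log₂(0.06) = 0.2435
−0.14·log₂(0.14) = 0.3971
−0.23·log₂(0.23) = 0.4877
−0.05·log₂(0.05) = 0.2161
Sum ≈ 2.5805 → 2.5805 bits.

2.5805 bits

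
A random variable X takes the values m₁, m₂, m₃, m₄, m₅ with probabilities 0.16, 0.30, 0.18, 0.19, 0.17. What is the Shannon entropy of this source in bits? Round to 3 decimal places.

2.279 bits

H = −Σ pᵢ log₂ pᵢ.
−0.16·log₂(0.16) = 0.4230
−0.30·log₂(0.30) = 0.5211
−0.18·log₂(0.18) = 0.4453
−0.19·log₂(0.19) = 0.4552
−0.17·log₂(0.17) = 0.4346
Sum ≈ 2.2792 → 2.279 bits.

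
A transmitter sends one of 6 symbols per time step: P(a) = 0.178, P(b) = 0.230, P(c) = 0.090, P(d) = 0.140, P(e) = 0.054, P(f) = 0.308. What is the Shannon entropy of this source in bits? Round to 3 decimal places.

2.391 bits

H = −Σ pᵢ log₂ pᵢ.
−0.178·log₂(0.178) = 0.4432
−0.230·log₂(0.230) = 0.4877
−0.090·log₂(0.090) = 0.3127
−0.140·log₂(0.140) = 0.3971
−0.054·log₂(0.054) = 0.2274
−0.308·log₂(0.308) = 0.5233
Sum ≈ 2.3913 → 2.391 bits.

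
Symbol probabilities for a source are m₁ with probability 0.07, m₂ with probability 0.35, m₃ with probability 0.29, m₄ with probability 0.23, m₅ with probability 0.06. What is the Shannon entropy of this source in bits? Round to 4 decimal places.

H = −Σ pᵢ log₂ pᵢ.
−0.07·log₂(0.07) = 0.2686
−0.35·log₂(0.35) = 0.5301
−0.29·log₂(0.29) = 0.5179
−0.23·log₂(0.23) = 0.4877
−0.06·log₂(0.06) = 0.2435
Sum ≈ 2.0478 → 2.0478 bits.

2.0478 bits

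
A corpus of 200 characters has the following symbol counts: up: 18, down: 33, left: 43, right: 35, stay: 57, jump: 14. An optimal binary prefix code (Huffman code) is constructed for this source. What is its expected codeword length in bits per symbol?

2.485 bits/symbol

Probabilities are the counts divided by 200.
Repeatedly combine the two least-probable nodes; the expected code length is the sum of the merged weights.
merge 7/100 + 9/100 → 4/25
merge 4/25 + 33/200 → 13/40
merge 7/40 + 43/200 → 39/100
merge 57/200 + 13/40 → 61/100
merge 39/100 + 61/100 → 1
L = 4/25 + 13/40 + 39/100 + 61/100 + 1 = 497/200 = 2.485 bits/symbol.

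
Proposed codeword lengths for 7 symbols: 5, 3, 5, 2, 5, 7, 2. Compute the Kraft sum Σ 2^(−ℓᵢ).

0.7265625

With common denominator 2^7 = 128: Σ 2^(−ℓᵢ) = 4/128 + 16/128 + 4/128 + 32/128 + 4/128 + 1/128 + 32/128 = 93/128 = 0.7265625.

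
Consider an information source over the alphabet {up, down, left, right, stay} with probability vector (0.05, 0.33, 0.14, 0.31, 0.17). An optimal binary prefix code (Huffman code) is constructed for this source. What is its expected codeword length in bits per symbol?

Repeatedly combine the two least-probable nodes; the expected code length is the sum of the merged weights.
merge 1/20 + 7/50 → 19/100
merge 17/100 + 19/100 → 9/25
merge 31/100 + 33/100 → 16/25
merge 9/25 + 16/25 → 1
L = 19/100 + 9/25 + 16/25 + 1 = 219/100 = 2.19 bits/symbol.

2.19 bits/symbol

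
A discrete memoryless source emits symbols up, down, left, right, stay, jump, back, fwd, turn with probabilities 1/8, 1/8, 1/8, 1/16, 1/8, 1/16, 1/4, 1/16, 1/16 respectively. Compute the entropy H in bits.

Each probability is a power of 1/2, so log₂(1/p) is an integer.
H = Σ p·log₂(1/p) = 1/8·3 + 1/8·3 + 1/8·3 + 1/16·4 + 1/8·3 + 1/16·4 + 1/4·2 + 1/16·4 + 1/16·4 = 3 bits.

3 bits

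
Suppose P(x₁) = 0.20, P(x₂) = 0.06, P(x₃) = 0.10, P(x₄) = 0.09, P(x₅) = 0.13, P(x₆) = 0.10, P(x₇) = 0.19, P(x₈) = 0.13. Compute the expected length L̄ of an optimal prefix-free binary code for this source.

Repeatedly combine the two least-probable nodes; the expected code length is the sum of the merged weights.
merge 3/50 + 9/100 → 3/20
merge 1/10 + 1/10 → 1/5
merge 13/100 + 13/100 → 13/50
merge 3/20 + 19/100 → 17/50
merge 1/5 + 1/5 → 2/5
merge 13/50 + 17/50 → 3/5
merge 2/5 + 3/5 → 1
L = 3/20 + 1/5 + 13/50 + 17/50 + 2/5 + 3/5 + 1 = 59/20 = 2.95 bits/symbol.

2.95 bits/symbol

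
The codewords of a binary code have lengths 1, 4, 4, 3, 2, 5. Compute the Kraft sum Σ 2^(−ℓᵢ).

With common denominator 2^5 = 32: Σ 2^(−ℓᵢ) = 16/32 + 2/32 + 2/32 + 4/32 + 8/32 + 1/32 = 33/32 = 1.03125.

1.03125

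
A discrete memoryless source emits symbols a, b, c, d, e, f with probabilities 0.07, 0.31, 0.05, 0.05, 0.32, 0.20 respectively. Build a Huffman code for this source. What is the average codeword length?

2.27 bits/symbol

Repeatedly combine the two least-probable nodes; the expected code length is the sum of the merged weights.
merge 1/20 + 1/20 → 1/10
merge 7/100 + 1/10 → 17/100
merge 17/100 + 1/5 → 37/100
merge 31/100 + 8/25 → 63/100
merge 37/100 + 63/100 → 1
L = 1/10 + 17/100 + 37/100 + 63/100 + 1 = 227/100 = 2.27 bits/symbol.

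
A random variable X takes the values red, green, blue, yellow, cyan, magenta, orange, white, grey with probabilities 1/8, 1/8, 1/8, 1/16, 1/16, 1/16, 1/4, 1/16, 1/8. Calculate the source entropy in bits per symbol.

Each probability is a power of 1/2, so log₂(1/p) is an integer.
H = Σ p·log₂(1/p) = 1/8·3 + 1/8·3 + 1/8·3 + 1/16·4 + 1/16·4 + 1/16·4 + 1/4·2 + 1/16·4 + 1/8·3 = 3 bits.

3 bits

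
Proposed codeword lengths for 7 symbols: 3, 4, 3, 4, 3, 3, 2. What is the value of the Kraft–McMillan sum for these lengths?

0.875

With common denominator 2^4 = 16: Σ 2^(−ℓᵢ) = 2/16 + 1/16 + 2/16 + 1/16 + 2/16 + 2/16 + 4/16 = 14/16 = 0.875.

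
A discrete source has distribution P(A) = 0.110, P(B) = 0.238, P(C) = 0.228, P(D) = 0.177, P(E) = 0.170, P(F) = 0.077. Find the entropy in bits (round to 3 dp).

2.491 bits

H = −Σ pᵢ log₂ pᵢ.
−0.110·log₂(0.110) = 0.3503
−0.238·log₂(0.238) = 0.4929
−0.228·log₂(0.228) = 0.4863
−0.177·log₂(0.177) = 0.4422
−0.170·log₂(0.170) = 0.4346
−0.077·log₂(0.077) = 0.2848
Sum ≈ 2.4911 → 2.491 bits.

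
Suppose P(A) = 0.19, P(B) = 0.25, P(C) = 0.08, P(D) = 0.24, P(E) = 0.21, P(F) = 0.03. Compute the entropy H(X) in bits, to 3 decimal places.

H = −Σ pᵢ log₂ pᵢ.
−0.19·log₂(0.19) = 0.4552
−0.25·log₂(0.25) = 0.5000
−0.08·log₂(0.08) = 0.2915
−0.24·log₂(0.24) = 0.4941
−0.21·log₂(0.21) = 0.4728
−0.03·log₂(0.03) = 0.1518
Sum ≈ 2.3655 → 2.365 bits.

2.365 bits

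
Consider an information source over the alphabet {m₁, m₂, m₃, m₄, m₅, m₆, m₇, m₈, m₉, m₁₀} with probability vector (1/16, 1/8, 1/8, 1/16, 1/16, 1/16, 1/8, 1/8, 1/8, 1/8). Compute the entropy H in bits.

3.25 bits

Each probability is a power of 1/2, so log₂(1/p) is an integer.
H = Σ p·log₂(1/p) = 1/16·4 + 1/8·3 + 1/8·3 + 1/16·4 + 1/16·4 + 1/16·4 + 1/8·3 + 1/8·3 + 1/8·3 + 1/8·3 = 3.25 bits.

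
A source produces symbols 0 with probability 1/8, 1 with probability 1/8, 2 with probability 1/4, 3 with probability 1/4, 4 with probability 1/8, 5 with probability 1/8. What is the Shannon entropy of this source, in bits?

Each probability is a power of 1/2, so log₂(1/p) is an integer.
H = Σ p·log₂(1/p) = 1/8·3 + 1/8·3 + 1/4·2 + 1/4·2 + 1/8·3 + 1/8·3 = 2.5 bits.

2.5 bits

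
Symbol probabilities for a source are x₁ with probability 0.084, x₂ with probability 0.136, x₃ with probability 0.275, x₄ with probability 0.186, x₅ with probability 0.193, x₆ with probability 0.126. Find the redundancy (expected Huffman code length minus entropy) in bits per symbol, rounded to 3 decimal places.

0.042 bits

Entropy H = −Σ p log₂ p ≈ 2.4898 bits.
Huffman merges: 21/250+63/500→21/100; 17/125+93/500→161/500; 193/1000+21/100→403/1000; 11/40+161/500→597/1000; 403/1000+597/1000→1. L = 633/250 ≈ 2.5320.
L − H = 2.5320 − 2.4898 = 0.042 bits.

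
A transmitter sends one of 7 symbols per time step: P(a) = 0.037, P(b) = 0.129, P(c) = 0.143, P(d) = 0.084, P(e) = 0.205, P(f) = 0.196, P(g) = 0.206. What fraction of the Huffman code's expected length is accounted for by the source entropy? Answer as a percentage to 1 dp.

98.1%

Entropy H = −Σ p log₂ p ≈ 2.6576 bits.
Huffman merges: 37/1000+21/250→121/1000; 121/1000+129/1000→1/4; 143/1000+49/250→339/1000; 41/200+103/500→411/1000; 1/4+339/1000→589/1000; 411/1000+589/1000→1. L = 271/100 ≈ 2.7100.
Efficiency = H/L = 2.6576/2.7100 = 98.1%.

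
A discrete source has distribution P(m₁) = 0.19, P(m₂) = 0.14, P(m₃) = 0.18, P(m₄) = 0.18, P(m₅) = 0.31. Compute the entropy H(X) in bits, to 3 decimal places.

2.267 bits

H = −Σ pᵢ log₂ pᵢ.
−0.19·log₂(0.19) = 0.4552
−0.14·log₂(0.14) = 0.3971
−0.18·log₂(0.18) = 0.4453
−0.18·log₂(0.18) = 0.4453
−0.31·log₂(0.31) = 0.5238
Sum ≈ 2.2667 → 2.267 bits.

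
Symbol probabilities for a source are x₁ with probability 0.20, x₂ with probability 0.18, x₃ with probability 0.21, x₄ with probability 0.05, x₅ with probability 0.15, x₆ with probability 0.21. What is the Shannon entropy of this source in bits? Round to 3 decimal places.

2.482 bits

H = −Σ pᵢ log₂ pᵢ.
−0.20·log₂(0.20) = 0.4644
−0.18·log₂(0.18) = 0.4453
−0.21·log₂(0.21) = 0.4728
−0.05·log₂(0.05) = 0.2161
−0.15·log₂(0.15) = 0.4105
−0.21·log₂(0.21) = 0.4728
Sum ≈ 2.4820 → 2.482 bits.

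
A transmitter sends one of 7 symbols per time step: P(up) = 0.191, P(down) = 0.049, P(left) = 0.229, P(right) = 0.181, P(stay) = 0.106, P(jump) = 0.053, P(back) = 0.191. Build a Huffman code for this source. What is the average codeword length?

2.682 bits/symbol

Repeatedly combine the two least-probable nodes; the expected code length is the sum of the merged weights.
merge 49/1000 + 53/1000 → 51/500
merge 51/500 + 53/500 → 26/125
merge 181/1000 + 191/1000 → 93/250
merge 191/1000 + 26/125 → 399/1000
merge 229/1000 + 93/250 → 601/1000
merge 399/1000 + 601/1000 → 1
L = 51/500 + 26/125 + 93/250 + 399/1000 + 601/1000 + 1 = 1341/500 = 2.682 bits/symbol.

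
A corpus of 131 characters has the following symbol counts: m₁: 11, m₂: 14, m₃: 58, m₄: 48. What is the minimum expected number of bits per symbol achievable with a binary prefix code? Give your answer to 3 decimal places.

Probabilities are the counts divided by 131.
Repeatedly combine the two least-probable nodes; the expected code length is the sum of the merged weights.
merge 11/131 + 14/131 → 25/131
merge 25/131 + 48/131 → 73/131
merge 58/131 + 73/131 → 1
L = 25/131 + 73/131 + 1 = 229/131 ≈ 1.748 bits/symbol.

1.748 bits/symbol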